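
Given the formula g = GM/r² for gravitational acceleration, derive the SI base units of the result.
Units of each symbol in g = GM/r²:
  G (gravitational constant): m³/(kg·s²)
  M (mass): kg
  r (distance): m  → to the power 2 in the denominator, contributes 1/m²

Multiplying the contributions: [m³/(kg·s²)] · [kg] · [1/m²]
Adding exponents of each base unit: m: 1, s: -2
SI base units of gravitational acceleration: m/s²

Answer: m/s²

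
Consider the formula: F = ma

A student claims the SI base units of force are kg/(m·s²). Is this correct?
Units of each symbol in F = ma:
  m (mass): kg
  a (acceleration): m/s²

Multiplying the contributions: [kg] · [m/s²]
Adding exponents of each base unit: kg: 1, m: 1, s: -2
SI base units of force: kg·m/s²

The claimed units kg/(m·s²) (exponents kg: 1, m: -1, s: -2) do not match the derived units kg·m/s² (exponents kg: 1, m: 1, s: -2), so the claim is incorrect.

Answer: No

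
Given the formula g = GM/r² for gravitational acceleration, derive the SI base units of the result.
Units of each symbol in g = GM/r²:
  G (gravitational constant): m³/(kg·s²)
  M (mass): kg
  r (distance): m  → to the power 2 in the denominator, contributes 1/m²

Multiplying the contributions: [m³/(kg·s²)] · [kg] · [1/m²]
Adding exponents of each base unit: m: 1, s: -2
SI base units of gravitational acceleration: m/s²

Answer: m/s²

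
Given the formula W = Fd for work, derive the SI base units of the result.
Units of each symbol in W = Fd:
  F (force): kg·m/s²
  d (displacement): m

Multiplying the contributions: [kg·m/s²] · [m]
Adding exponents of each base unit: kg: 1, m: 2, s: -2
SI base units of work: kg·m²/s²

Answer: kg·m²/s²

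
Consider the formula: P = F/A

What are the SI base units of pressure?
Units of each symbol in P = F/A:
  F (force): kg·m/s²
  A (area): m²  → in the denominator, contributes 1/m²

Multiplying the contributions: [kg·m/s²] · [1/m²]
Adding exponents of each base unit: kg: 1, m: -1, s: -2
SI base units of pressure: kg/(m·s²)

Answer: kg/(m·s²)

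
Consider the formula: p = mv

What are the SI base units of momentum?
Units of each symbol in p = mv:
  m (mass): kg
  v (velocity): m/s

Multiplying the contributions: [kg] · [m/s]
Adding exponents of each base unit: kg: 1, m: 1, s: -1
SI base units of momentum: kg·m/s

Answer: kg·m/s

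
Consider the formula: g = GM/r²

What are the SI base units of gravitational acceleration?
Units of each symbol in g = GM/r²:
  G (gravitational constant): m³/(kg·s²)
  M (mass): kg
  r (distance): m  → to the power 2 in the denominator, contributes 1/m²

Multiplying the contributions: [m³/(kg·s²)] · [kg] · [1/m²]
Adding exponents of each base unit: m: 1, s: -2
SI base units of gravitational acceleration: m/s²

Answer: m/s²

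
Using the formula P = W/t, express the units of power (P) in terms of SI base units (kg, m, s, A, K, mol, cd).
Units of each symbol in P = W/t:
  W (work): kg·m²/s²
  t (time): s  → in the denominator, contributes 1/s

Multiplying the contributions: [kg·m²/s²] · [1/s]
Adding exponents of each base unit: kg: 1, m: 2, s: -3
SI base units of power: kg·m²/s³

Answer: kg·m²/s³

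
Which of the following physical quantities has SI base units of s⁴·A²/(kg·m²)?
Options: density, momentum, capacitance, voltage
Checking the SI base units of each option:
  density (ρ = m/V): kg/m³  ✗
  momentum (p = mv): kg·m/s  ✗
  capacitance (C = Q/V): s⁴·A²/(kg·m²)  ✓ matches
  voltage (V = IR): kg·m²/(s³·A)  ✗

Only capacitance has units s⁴·A²/(kg·m²).

Answer: capacitance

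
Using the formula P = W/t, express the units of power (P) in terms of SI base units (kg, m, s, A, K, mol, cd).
Units of each symbol in P = W/t:
  W (work): kg·m²/s²
  t (time): s  → in the denominator, contributes 1/s

Multiplying the contributions: [kg·m²/s²] · [1/s]
Adding exponents of each base unit: kg: 1, m: 2, s: -3
SI base units of power: kg·m²/s³

Answer: kg·m²/s³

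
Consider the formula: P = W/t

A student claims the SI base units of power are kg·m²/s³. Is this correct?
Units of each symbol in P = W/t:
  W (work): kg·m²/s²
  t (time): s  → in the denominator, contributes 1/s

Multiplying the contributions: [kg·m²/s²] · [1/s]
Adding exponents of each base unit: kg: 1, m: 2, s: -3
SI base units of power: kg·m²/s³

The claimed units kg·m²/s³ match the derived units, so the claim is correct.

Answer: Yes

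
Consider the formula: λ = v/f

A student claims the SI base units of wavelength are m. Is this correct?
Units of each symbol in λ = v/f:
  v (wave speed): m/s
  f (frequency): 1/s  → in the denominator, contributes s

Multiplying the contributions: [m/s] · [s]
Adding exponents of each base unit: m: 1
SI base units of wavelength: m

The claimed units m match the derived units, so the claim is correct.

Answer: Yes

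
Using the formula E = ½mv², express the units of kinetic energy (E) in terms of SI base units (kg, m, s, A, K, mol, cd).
Units of each symbol in E = ½mv²:
  m (mass): kg
  v (speed): m/s  → to the power 2, contributes m²/s²
  The factor ½ is dimensionless.

Multiplying the contributions: [kg] · [m²/s²]
Adding exponents of each base unit: kg: 1, m: 2, s: -2
SI base units of kinetic energy: kg·m²/s²

Answer: kg·m²/s²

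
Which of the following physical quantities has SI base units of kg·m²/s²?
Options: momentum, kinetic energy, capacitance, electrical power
Checking the SI base units of each option:
  momentum (p = mv): kg·m/s  ✗
  kinetic energy (E = ½mv²): kg·m²/s²  ✓ matches
  capacitance (C = Q/V): s⁴·A²/(kg·m²)  ✗
  electrical power (P = IV): kg·m²/s³  ✗

Only kinetic energy has units kg·m²/s².

Answer: kinetic energy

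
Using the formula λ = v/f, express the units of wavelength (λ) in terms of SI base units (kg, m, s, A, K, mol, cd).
Units of each symbol in λ = v/f:
  v (wave speed): m/s
  f (frequency): 1/s  → in the denominator, contributes s

Multiplying the contributions: [m/s] · [s]
Adding exponents of each base unit: m: 1
SI base units of wavelength: m

Answer: m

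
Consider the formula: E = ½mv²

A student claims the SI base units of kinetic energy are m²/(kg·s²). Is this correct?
Units of each symbol in E = ½mv²:
  m (mass): kg
  v (speed): m/s  → to the power 2, contributes m²/s²
  The factor ½ is dimensionless.

Multiplying the contributions: [kg] · [m²/s²]
Adding exponents of each base unit: kg: 1, m: 2, s: -2
SI base units of kinetic energy: kg·m²/s²

The claimed units m²/(kg·s²) (exponents kg: -1, m: 2, s: -2) do not match the derived units kg·m²/s² (exponents kg: 1, m: 2, s: -2), so the claim is incorrect.

Answer: No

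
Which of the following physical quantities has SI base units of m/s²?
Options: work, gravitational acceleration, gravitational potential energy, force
Checking the SI base units of each option:
  work (W = Fd): kg·m²/s²  ✗
  gravitational acceleration (g = GM/r²): m/s²  ✓ matches
  gravitational potential energy (U = -GMm/r): kg·m²/s²  ✗
  force (F = ma): kg·m/s²  ✗

Only gravitational acceleration has units m/s².

Answer: gravitational acceleration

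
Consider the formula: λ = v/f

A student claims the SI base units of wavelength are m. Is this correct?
Units of each symbol in λ = v/f:
  v (wave speed): m/s
  f (frequency): 1/s  → in the denominator, contributes s

Multiplying the contributions: [m/s] · [s]
Adding exponents of each base unit: m: 1
SI base units of wavelength: m

The claimed units m match the derived units, so the claim is correct.

Answer: Yes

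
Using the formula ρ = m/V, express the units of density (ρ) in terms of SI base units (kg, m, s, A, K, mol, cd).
Units of each symbol in ρ = m/V:
  m (mass): kg
  V (volume): m³  → in the denominator, contributes 1/m³

Multiplying the contributions: [kg] · [1/m³]
Adding exponents of each base unit: kg: 1, m: -3
SI base units of density: kg/m³

Answer: kg/m³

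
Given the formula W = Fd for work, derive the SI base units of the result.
Units of each symbol in W = Fd:
  F (force): kg·m/s²
  d (displacement): m

Multiplying the contributions: [kg·m/s²] · [m]
Adding exponents of each base unit: kg: 1, m: 2, s: -2
SI base units of work: kg·m²/s²

Answer: kg·m²/s²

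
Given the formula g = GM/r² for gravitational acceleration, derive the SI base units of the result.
Units of each symbol in g = GM/r²:
  G (gravitational constant): m³/(kg·s²)
  M (mass): kg
  r (distance): m  → to the power 2 in the denominator, contributes 1/m²

Multiplying the contributions: [m³/(kg·s²)] · [kg] · [1/m²]
Adding exponents of each base unit: m: 1, s: -2
SI base units of gravitational acceleration: m/s²

Answer: m/s²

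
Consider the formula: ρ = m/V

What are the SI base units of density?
Units of each symbol in ρ = m/V:
  m (mass): kg
  V (volume): m³  → in the denominator, contributes 1/m³

Multiplying the contributions: [kg] · [1/m³]
Adding exponents of each base unit: kg: 1, m: -3
SI base units of density: kg/m³

Answer: kg/m³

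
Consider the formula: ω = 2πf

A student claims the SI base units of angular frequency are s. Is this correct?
Units of each symbol in ω = 2πf:
  f (frequency): 1/s
  The factor 2π is dimensionless.

Multiplying the contributions: [1/s]
Adding exponents of each base unit: s: -1
SI base units of angular frequency: 1/s

The claimed units s (exponents s: 1) do not match the derived units 1/s (exponents s: -1), so the claim is incorrect.

Answer: No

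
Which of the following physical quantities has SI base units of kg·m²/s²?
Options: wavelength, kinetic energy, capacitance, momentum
Checking the SI base units of each option:
  wavelength (λ = v/f): m  ✗
  kinetic energy (E = ½mv²): kg·m²/s²  ✓ matches
  capacitance (C = Q/V): s⁴·A²/(kg·m²)  ✗
  momentum (p = mv): kg·m/s  ✗

Only kinetic energy has units kg·m²/s².

Answer: kinetic energy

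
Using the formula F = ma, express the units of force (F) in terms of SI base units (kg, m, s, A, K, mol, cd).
Units of each symbol in F = ma:
  m (mass): kg
  a (acceleration): m/s²

Multiplying the contributions: [kg] · [m/s²]
Adding exponents of each base unit: kg: 1, m: 1, s: -2
SI base units of force: kg·m/s²

Answer: kg·m/s²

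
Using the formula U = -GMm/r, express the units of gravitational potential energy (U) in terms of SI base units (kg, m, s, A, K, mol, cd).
Units of each symbol in U = -GMm/r:
  G (gravitational constant): m³/(kg·s²)
  M (mass): kg
  m (mass): kg
  r (distance): m  → in the denominator, contributes 1/m
  The minus sign does not affect the units.

Multiplying the contributions: [m³/(kg·s²)] · [kg] · [kg] · [1/m]
Adding exponents of each base unit: kg: 1, m: 2, s: -2
SI base units of gravitational potential energy: kg·m²/s²

Answer: kg·m²/s²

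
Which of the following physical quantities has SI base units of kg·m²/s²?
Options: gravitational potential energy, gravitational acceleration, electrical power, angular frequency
Checking the SI base units of each option:
  gravitational potential energy (U = -GMm/r): kg·m²/s²  ✓ matches
  gravitational acceleration (g = GM/r²): m/s²  ✗
  electrical power (P = IV): kg·m²/s³  ✗
  angular frequency (ω = 2πf): 1/s  ✗

Only gravitational potential energy has units kg·m²/s².

Answer: gravitational potential energy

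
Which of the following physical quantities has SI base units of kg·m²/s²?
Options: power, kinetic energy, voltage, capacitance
Checking the SI base units of each option:
  power (P = W/t): kg·m²/s³  ✗
  kinetic energy (E = ½mv²): kg·m²/s²  ✓ matches
  voltage (V = IR): kg·m²/(s³·A)  ✗
  capacitance (C = Q/V): s⁴·A²/(kg·m²)  ✗

Only kinetic energy has units kg·m²/s².

Answer: kinetic energy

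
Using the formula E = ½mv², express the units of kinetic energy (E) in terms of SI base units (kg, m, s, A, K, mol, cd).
Units of each symbol in E = ½mv²:
  m (mass): kg
  v (speed): m/s  → to the power 2, contributes m²/s²
  The factor ½ is dimensionless.

Multiplying the contributions: [kg] · [m²/s²]
Adding exponents of each base unit: kg: 1, m: 2, s: -2
SI base units of kinetic energy: kg·m²/s²

Answer: kg·m²/s²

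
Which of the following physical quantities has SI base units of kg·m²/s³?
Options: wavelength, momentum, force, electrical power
Checking the SI base units of each option:
  wavelength (λ = v/f): m  ✗
  momentum (p = mv): kg·m/s  ✗
  force (F = ma): kg·m/s²  ✗
  electrical power (P = IV): kg·m²/s³  ✓ matches

Only electrical power has units kg·m²/s³.

Answer: electrical power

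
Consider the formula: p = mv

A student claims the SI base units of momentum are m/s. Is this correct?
Units of each symbol in p = mv:
  m (mass): kg
  v (velocity): m/s

Multiplying the contributions: [kg] · [m/s]
Adding exponents of each base unit: kg: 1, m: 1, s: -1
SI base units of momentum: kg·m/s

The claimed units m/s (exponents m: 1, s: -1) do not match the derived units kg·m/s (exponents kg: 1, m: 1, s: -1), so the claim is incorrect.

Answer: No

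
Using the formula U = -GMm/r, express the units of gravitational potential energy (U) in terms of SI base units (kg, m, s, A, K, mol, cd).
Units of each symbol in U = -GMm/r:
  G (gravitational constant): m³/(kg·s²)
  M (mass): kg
  m (mass): kg
  r (distance): m  → in the denominator, contributes 1/m
  The minus sign does not affect the units.

Multiplying the contributions: [m³/(kg·s²)] · [kg] · [kg] · [1/m]
Adding exponents of each base unit: kg: 1, m: 2, s: -2
SI base units of gravitational potential energy: kg·m²/s²

Answer: kg·m²/s²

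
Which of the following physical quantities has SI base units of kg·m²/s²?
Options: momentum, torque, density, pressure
Checking the SI base units of each option:
  momentum (p = mv): kg·m/s  ✗
  torque (τ = Fr): kg·m²/s²  ✓ matches
  density (ρ = m/V): kg/m³  ✗
  pressure (P = F/A): kg/(m·s²)  ✗

Only torque has units kg·m²/s².

Answer: torque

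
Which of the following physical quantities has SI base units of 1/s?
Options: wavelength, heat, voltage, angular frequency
Checking the SI base units of each option:
  wavelength (λ = v/f): m  ✗
  heat (Q = mcΔT): kg·m²/s²  ✗
  voltage (V = IR): kg·m²/(s³·A)  ✗
  angular frequency (ω = 2πf): 1/s  ✓ matches

Only angular frequency has units 1/s.

Answer: angular frequency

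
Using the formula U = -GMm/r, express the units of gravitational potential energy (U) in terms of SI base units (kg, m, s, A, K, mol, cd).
Units of each symbol in U = -GMm/r:
  G (gravitational constant): m³/(kg·s²)
  M (mass): kg
  m (mass): kg
  r (distance): m  → in the denominator, contributes 1/m
  The minus sign does not affect the units.

Multiplying the contributions: [m³/(kg·s²)] · [kg] · [kg] · [1/m]
Adding exponents of each base unit: kg: 1, m: 2, s: -2
SI base units of gravitational potential energy: kg·m²/s²

Answer: kg·m²/s²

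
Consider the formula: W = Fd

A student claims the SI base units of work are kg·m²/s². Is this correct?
Units of each symbol in W = Fd:
  F (force): kg·m/s²
  d (displacement): m

Multiplying the contributions: [kg·m/s²] · [m]
Adding exponents of each base unit: kg: 1, m: 2, s: -2
SI base units of work: kg·m²/s²

The claimed units kg·m²/s² match the derived units, so the claim is correct.

Answer: Yes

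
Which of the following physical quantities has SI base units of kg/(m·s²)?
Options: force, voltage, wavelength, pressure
Checking the SI base units of each option:
  force (F = ma): kg·m/s²  ✗
  voltage (V = IR): kg·m²/(s³·A)  ✗
  wavelength (λ = v/f): m  ✗
  pressure (P = F/A): kg/(m·s²)  ✓ matches

Only pressure has units kg/(m·s²).

Answer: pressure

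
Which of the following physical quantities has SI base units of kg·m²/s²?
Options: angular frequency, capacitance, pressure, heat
Checking the SI base units of each option:
  angular frequency (ω = 2πf): 1/s  ✗
  capacitance (C = Q/V): s⁴·A²/(kg·m²)  ✗
  pressure (P = F/A): kg/(m·s²)  ✗
  heat (Q = mcΔT): kg·m²/s²  ✓ matches

Only heat has units kg·m²/s².

Answer: heat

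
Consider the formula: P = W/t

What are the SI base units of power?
Units of each symbol in P = W/t:
  W (work): kg·m²/s²
  t (time): s  → in the denominator, contributes 1/s

Multiplying the contributions: [kg·m²/s²] · [1/s]
Adding exponents of each base unit: kg: 1, m: 2, s: -3
SI base units of power: kg·m²/s³

Answer: kg·m²/s³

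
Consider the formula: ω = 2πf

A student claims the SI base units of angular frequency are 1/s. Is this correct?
Units of each symbol in ω = 2πf:
  f (frequency): 1/s
  The factor 2π is dimensionless.

Multiplying the contributions: [1/s]
Adding exponents of each base unit: s: -1
SI base units of angular frequency: 1/s

The claimed units 1/s match the derived units, so the claim is correct.

Answer: Yes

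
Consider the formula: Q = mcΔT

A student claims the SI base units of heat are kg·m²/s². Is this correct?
Units of each symbol in Q = mcΔT:
  m (mass): kg
  c (specific heat capacity, in J/(kg·K)): m²/(s²·K)
  ΔT (temperature change): K

Multiplying the contributions: [kg] · [m²/(s²·K)] · [K]
Adding exponents of each base unit: kg: 1, m: 2, s: -2
SI base units of heat: kg·m²/s²

The claimed units kg·m²/s² match the derived units, so the claim is correct.

Answer: Yes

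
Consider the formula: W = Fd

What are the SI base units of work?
Units of each symbol in W = Fd:
  F (force): kg·m/s²
  d (displacement): m

Multiplying the contributions: [kg·m/s²] · [m]
Adding exponents of each base unit: kg: 1, m: 2, s: -2
SI base units of work: kg·m²/s²

Answer: kg·m²/s²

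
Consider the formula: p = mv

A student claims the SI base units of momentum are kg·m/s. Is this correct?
Units of each symbol in p = mv:
  m (mass): kg
  v (velocity): m/s

Multiplying the contributions: [kg] · [m/s]
Adding exponents of each base unit: kg: 1, m: 1, s: -1
SI base units of momentum: kg·m/s

The claimed units kg·m/s match the derived units, so the claim is correct.

Answer: Yes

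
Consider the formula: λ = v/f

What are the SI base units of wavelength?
Units of each symbol in λ = v/f:
  v (wave speed): m/s
  f (frequency): 1/s  → in the denominator, contributes s

Multiplying the contributions: [m/s] · [s]
Adding exponents of each base unit: m: 1
SI base units of wavelength: m

Answer: m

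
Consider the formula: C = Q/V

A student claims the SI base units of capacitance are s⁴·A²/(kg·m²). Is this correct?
Units of each symbol in C = Q/V:
  Q (charge, in coulombs): s·A
  V (voltage, in volts): kg·m²/(s³·A)  → in the denominator, contributes s³·A/(kg·m²)

Multiplying the contributions: [s·A] · [s³·A/(kg·m²)]
Adding exponents of each base unit: kg: -1, m: -2, s: 4, A: 2
SI base units of capacitance: s⁴·A²/(kg·m²)

The claimed units s⁴·A²/(kg·m²) match the derived units, so the claim is correct.

Answer: Yes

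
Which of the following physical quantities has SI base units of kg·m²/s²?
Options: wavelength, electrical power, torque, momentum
Checking the SI base units of each option:
  wavelength (λ = v/f): m  ✗
  electrical power (P = IV): kg·m²/s³  ✗
  torque (τ = Fr): kg·m²/s²  ✓ matches
  momentum (p = mv): kg·m/s  ✗

Only torque has units kg·m²/s².

Answer: torque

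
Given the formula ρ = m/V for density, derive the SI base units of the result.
Units of each symbol in ρ = m/V:
  m (mass): kg
  V (volume): m³  → in the denominator, contributes 1/m³

Multiplying the contributions: [kg] · [1/m³]
Adding exponents of each base unit: kg: 1, m: -3
SI base units of density: kg/m³

Answer: kg/m³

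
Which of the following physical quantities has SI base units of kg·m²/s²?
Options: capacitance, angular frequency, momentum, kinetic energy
Checking the SI base units of each option:
  capacitance (C = Q/V): s⁴·A²/(kg·m²)  ✗
  angular frequency (ω = 2πf): 1/s  ✗
  momentum (p = mv): kg·m/s  ✗
  kinetic energy (E = ½mv²): kg·m²/s²  ✓ matches

Only kinetic energy has units kg·m²/s².

Answer: kinetic energy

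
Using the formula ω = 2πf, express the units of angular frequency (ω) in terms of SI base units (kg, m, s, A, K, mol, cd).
Units of each symbol in ω = 2πf:
  f (frequency): 1/s
  The factor 2π is dimensionless.

Multiplying the contributions: [1/s]
Adding exponents of each base unit: s: -1
SI base units of angular frequency: 1/s

Answer: 1/s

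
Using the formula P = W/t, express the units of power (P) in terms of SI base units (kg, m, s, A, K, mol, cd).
Units of each symbol in P = W/t:
  W (work): kg·m²/s²
  t (time): s  → in the denominator, contributes 1/s

Multiplying the contributions: [kg·m²/s²] · [1/s]
Adding exponents of each base unit: kg: 1, m: 2, s: -3
SI base units of power: kg·m²/s³

Answer: kg·m²/s³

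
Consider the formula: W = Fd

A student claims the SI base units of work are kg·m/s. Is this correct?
Units of each symbol in W = Fd:
  F (force): kg·m/s²
  d (displacement): m

Multiplying the contributions: [kg·m/s²] · [m]
Adding exponents of each base unit: kg: 1, m: 2, s: -2
SI base units of work: kg·m²/s²

The claimed units kg·m/s (exponents kg: 1, m: 1, s: -1) do not match the derived units kg·m²/s² (exponents kg: 1, m: 2, s: -2), so the claim is incorrect.

Answer: No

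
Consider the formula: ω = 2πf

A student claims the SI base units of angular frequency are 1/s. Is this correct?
Units of each symbol in ω = 2πf:
  f (frequency): 1/s
  The factor 2π is dimensionless.

Multiplying the contributions: [1/s]
Adding exponents of each base unit: s: -1
SI base units of angular frequency: 1/s

The claimed units 1/s match the derived units, so the claim is correct.

Answer: Yes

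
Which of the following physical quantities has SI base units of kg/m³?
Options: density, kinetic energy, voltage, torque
Checking the SI base units of each option:
  density (ρ = m/V): kg/m³  ✓ matches
  kinetic energy (E = ½mv²): kg·m²/s²  ✗
  voltage (V = IR): kg·m²/(s³·A)  ✗
  torque (τ = Fr): kg·m²/s²  ✗

Only density has units kg/m³.

Answer: density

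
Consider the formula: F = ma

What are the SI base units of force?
Units of each symbol in F = ma:
  m (mass): kg
  a (acceleration): m/s²

Multiplying the contributions: [kg] · [m/s²]
Adding exponents of each base unit: kg: 1, m: 1, s: -2
SI base units of force: kg·m/s²

Answer: kg·m/s²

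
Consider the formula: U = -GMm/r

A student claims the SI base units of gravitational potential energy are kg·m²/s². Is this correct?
Units of each symbol in U = -GMm/r:
  G (gravitational constant): m³/(kg·s²)
  M (mass): kg
  m (mass): kg
  r (distance): m  → in the denominator, contributes 1/m
  The minus sign does not affect the units.

Multiplying the contributions: [m³/(kg·s²)] · [kg] · [kg] · [1/m]
Adding exponents of each base unit: kg: 1, m: 2, s: -2
SI base units of gravitational potential energy: kg·m²/s²

The claimed units kg·m²/s² match the derived units, so the claim is correct.

Answer: Yes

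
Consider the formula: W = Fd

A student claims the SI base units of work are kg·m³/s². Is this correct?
Units of each symbol in W = Fd:
  F (force): kg·m/s²
  d (displacement): m

Multiplying the contributions: [kg·m/s²] · [m]
Adding exponents of each base unit: kg: 1, m: 2, s: -2
SI base units of work: kg·m²/s²

The claimed units kg·m³/s² (exponents kg: 1, m: 3, s: -2) do not match the derived units kg·m²/s² (exponents kg: 1, m: 2, s: -2), so the claim is incorrect.

Answer: No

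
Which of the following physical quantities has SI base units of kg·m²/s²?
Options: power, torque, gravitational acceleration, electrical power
Checking the SI base units of each option:
  power (P = W/t): kg·m²/s³  ✗
  torque (τ = Fr): kg·m²/s²  ✓ matches
  gravitational acceleration (g = GM/r²): m/s²  ✗
  electrical power (P = IV): kg·m²/s³  ✗

Only torque has units kg·m²/s².

Answer: torque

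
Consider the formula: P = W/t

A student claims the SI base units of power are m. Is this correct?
Units of each symbol in P = W/t:
  W (work): kg·m²/s²
  t (time): s  → in the denominator, contributes 1/s

Multiplying the contributions: [kg·m²/s²] · [1/s]
Adding exponents of each base unit: kg: 1, m: 2, s: -3
SI base units of power: kg·m²/s³

The claimed units m (exponents m: 1) do not match the derived units kg·m²/s³ (exponents kg: 1, m: 2, s: -3), so the claim is incorrect.

Answer: No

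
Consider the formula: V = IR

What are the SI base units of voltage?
Units of each symbol in V = IR:
  I (current): A
  R (resistance, in ohms): kg·m²/(s³·A²)

Multiplying the contributions: [A] · [kg·m²/(s³·A²)]
Adding exponents of each base unit: kg: 1, m: 2, s: -3, A: -1
SI base units of voltage: kg·m²/(s³·A)

Answer: kg·m²/(s³·A)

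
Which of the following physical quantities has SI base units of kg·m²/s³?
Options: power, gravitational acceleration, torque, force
Checking the SI base units of each option:
  power (P = W/t): kg·m²/s³  ✓ matches
  gravitational acceleration (g = GM/r²): m/s²  ✗
  torque (τ = Fr): kg·m²/s²  ✗
  force (F = ma): kg·m/s²  ✗

Only power has units kg·m²/s³.

Answer: power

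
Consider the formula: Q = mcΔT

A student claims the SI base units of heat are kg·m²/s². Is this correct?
Units of each symbol in Q = mcΔT:
  m (mass): kg
  c (specific heat capacity, in J/(kg·K)): m²/(s²·K)
  ΔT (temperature change): K

Multiplying the contributions: [kg] · [m²/(s²·K)] · [K]
Adding exponents of each base unit: kg: 1, m: 2, s: -2
SI base units of heat: kg·m²/s²

The claimed units kg·m²/s² match the derived units, so the claim is correct.

Answer: Yes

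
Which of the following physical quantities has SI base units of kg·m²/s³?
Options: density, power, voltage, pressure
Checking the SI base units of each option:
  density (ρ = m/V): kg/m³  ✗
  power (P = W/t): kg·m²/s³  ✓ matches
  voltage (V = IR): kg·m²/(s³·A)  ✗
  pressure (P = F/A): kg/(m·s²)  ✗

Only power has units kg·m²/s³.

Answer: power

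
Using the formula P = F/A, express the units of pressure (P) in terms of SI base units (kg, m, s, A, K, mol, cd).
Units of each symbol in P = F/A:
  F (force): kg·m/s²
  A (area): m²  → in the denominator, contributes 1/m²

Multiplying the contributions: [kg·m/s²] · [1/m²]
Adding exponents of each base unit: kg: 1, m: -1, s: -2
SI base units of pressure: kg/(m·s²)

Answer: kg/(m·s²)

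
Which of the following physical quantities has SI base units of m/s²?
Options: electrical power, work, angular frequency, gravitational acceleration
Checking the SI base units of each option:
  electrical power (P = IV): kg·m²/s³  ✗
  work (W = Fd): kg·m²/s²  ✗
  angular frequency (ω = 2πf): 1/s  ✗
  gravitational acceleration (g = GM/r²): m/s²  ✓ matches

Only gravitational acceleration has units m/s².

Answer: gravitational acceleration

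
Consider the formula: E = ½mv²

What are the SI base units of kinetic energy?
Units of each symbol in E = ½mv²:
  m (mass): kg
  v (speed): m/s  → to the power 2, contributes m²/s²
  The factor ½ is dimensionless.

Multiplying the contributions: [kg] · [m²/s²]
Adding exponents of each base unit: kg: 1, m: 2, s: -2
SI base units of kinetic energy: kg·m²/s²

Answer: kg·m²/s²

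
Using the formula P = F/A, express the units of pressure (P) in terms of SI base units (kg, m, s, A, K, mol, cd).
Units of each symbol in P = F/A:
  F (force): kg·m/s²
  A (area): m²  → in the denominator, contributes 1/m²

Multiplying the contributions: [kg·m/s²] · [1/m²]
Adding exponents of each base unit: kg: 1, m: -1, s: -2
SI base units of pressure: kg/(m·s²)

Answer: kg/(m·s²)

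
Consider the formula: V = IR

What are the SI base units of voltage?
Units of each symbol in V = IR:
  I (current): A
  R (resistance, in ohms): kg·m²/(s³·A²)

Multiplying the contributions: [A] · [kg·m²/(s³·A²)]
Adding exponents of each base unit: kg: 1, m: 2, s: -3, A: -1
SI base units of voltage: kg·m²/(s³·A)

Answer: kg·m²/(s³·A)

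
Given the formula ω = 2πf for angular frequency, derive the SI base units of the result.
Units of each symbol in ω = 2πf:
  f (frequency): 1/s
  The factor 2π is dimensionless.

Multiplying the contributions: [1/s]
Adding exponents of each base unit: s: -1
SI base units of angular frequency: 1/s

Answer: 1/s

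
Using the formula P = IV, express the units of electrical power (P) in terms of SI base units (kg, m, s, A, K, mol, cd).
Units of each symbol in P = IV:
  I (current): A
  V (voltage, in volts): kg·m²/(s³·A)

Multiplying the contributions: [A] · [kg·m²/(s³·A)]
Adding exponents of each base unit: kg: 1, m: 2, s: -3
SI base units of electrical power: kg·m²/s³

Answer: kg·m²/s³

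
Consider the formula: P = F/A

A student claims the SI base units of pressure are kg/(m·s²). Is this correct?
Units of each symbol in P = F/A:
  F (force): kg·m/s²
  A (area): m²  → in the denominator, contributes 1/m²

Multiplying the contributions: [kg·m/s²] · [1/m²]
Adding exponents of each base unit: kg: 1, m: -1, s: -2
SI base units of pressure: kg/(m·s²)

The claimed units kg/(m·s²) match the derived units, so the claim is correct.

Answer: Yes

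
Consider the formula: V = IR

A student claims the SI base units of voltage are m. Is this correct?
Units of each symbol in V = IR:
  I (current): A
  R (resistance, in ohms): kg·m²/(s³·A²)

Multiplying the contributions: [A] · [kg·m²/(s³·A²)]
Adding exponents of each base unit: kg: 1, m: 2, s: -3, A: -1
SI base units of voltage: kg·m²/(s³·A)

The claimed units m (exponents m: 1) do not match the derived units kg·m²/(s³·A) (exponents kg: 1, m: 2, s: -3, A: -1), so the claim is incorrect.

Answer: No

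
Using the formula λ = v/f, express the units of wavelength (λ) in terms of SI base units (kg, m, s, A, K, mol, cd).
Units of each symbol in λ = v/f:
  v (wave speed): m/s
  f (frequency): 1/s  → in the denominator, contributes s

Multiplying the contributions: [m/s] · [s]
Adding exponents of each base unit: m: 1
SI base units of wavelength: m

Answer: m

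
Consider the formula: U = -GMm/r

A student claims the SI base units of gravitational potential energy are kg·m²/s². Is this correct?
Units of each symbol in U = -GMm/r:
  G (gravitational constant): m³/(kg·s²)
  M (mass): kg
  m (mass): kg
  r (distance): m  → in the denominator, contributes 1/m
  The minus sign does not affect the units.

Multiplying the contributions: [m³/(kg·s²)] · [kg] · [kg] · [1/m]
Adding exponents of each base unit: kg: 1, m: 2, s: -2
SI base units of gravitational potential energy: kg·m²/s²

The claimed units kg·m²/s² match the derived units, so the claim is correct.

Answer: Yes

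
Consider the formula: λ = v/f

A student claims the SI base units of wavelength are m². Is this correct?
Units of each symbol in λ = v/f:
  v (wave speed): m/s
  f (frequency): 1/s  → in the denominator, contributes s

Multiplying the contributions: [m/s] · [s]
Adding exponents of each base unit: m: 1
SI base units of wavelength: m

The claimed units m² (exponents m: 2) do not match the derived units m (exponents m: 1), so the claim is incorrect.

Answer: No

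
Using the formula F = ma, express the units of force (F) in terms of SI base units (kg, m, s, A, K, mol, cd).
Units of each symbol in F = ma:
  m (mass): kg
  a (acceleration): m/s²

Multiplying the contributions: [kg] · [m/s²]
Adding exponents of each base unit: kg: 1, m: 1, s: -2
SI base units of force: kg·m/s²

Answer: kg·m/s²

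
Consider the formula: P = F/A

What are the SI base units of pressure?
Units of each symbol in P = F/A:
  F (force): kg·m/s²
  A (area): m²  → in the denominator, contributes 1/m²

Multiplying the contributions: [kg·m/s²] · [1/m²]
Adding exponents of each base unit: kg: 1, m: -1, s: -2
SI base units of pressure: kg/(m·s²)

Answer: kg/(m·s²)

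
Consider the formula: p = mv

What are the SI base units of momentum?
Units of each symbol in p = mv:
  m (mass): kg
  v (velocity): m/s

Multiplying the contributions: [kg] · [m/s]
Adding exponents of each base unit: kg: 1, m: 1, s: -1
SI base units of momentum: kg·m/s

Answer: kg·m/s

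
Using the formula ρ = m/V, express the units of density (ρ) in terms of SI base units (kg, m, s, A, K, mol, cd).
Units of each symbol in ρ = m/V:
  m (mass): kg
  V (volume): m³  → in the denominator, contributes 1/m³

Multiplying the contributions: [kg] · [1/m³]
Adding exponents of each base unit: kg: 1, m: -3
SI base units of density: kg/m³

Answer: kg/m³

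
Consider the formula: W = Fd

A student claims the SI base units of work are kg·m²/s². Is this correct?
Units of each symbol in W = Fd:
  F (force): kg·m/s²
  d (displacement): m

Multiplying the contributions: [kg·m/s²] · [m]
Adding exponents of each base unit: kg: 1, m: 2, s: -2
SI base units of work: kg·m²/s²

The claimed units kg·m²/s² match the derived units, so the claim is correct.

Answer: Yes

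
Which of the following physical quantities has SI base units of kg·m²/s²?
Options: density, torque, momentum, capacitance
Checking the SI base units of each option:
  density (ρ = m/V): kg/m³  ✗
  torque (τ = Fr): kg·m²/s²  ✓ matches
  momentum (p = mv): kg·m/s  ✗
  capacitance (C = Q/V): s⁴·A²/(kg·m²)  ✗

Only torque has units kg·m²/s².

Answer: torque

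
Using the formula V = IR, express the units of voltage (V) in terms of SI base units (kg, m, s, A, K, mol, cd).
Units of each symbol in V = IR:
  I (current): A
  R (resistance, in ohms): kg·m²/(s³·A²)

Multiplying the contributions: [A] · [kg·m²/(s³·A²)]
Adding exponents of each base unit: kg: 1, m: 2, s: -3, A: -1
SI base units of voltage: kg·m²/(s³·A)

Answer: kg·m²/(s³·A)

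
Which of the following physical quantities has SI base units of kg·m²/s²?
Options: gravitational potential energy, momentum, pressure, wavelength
Checking the SI base units of each option:
  gravitational potential energy (U = -GMm/r): kg·m²/s²  ✓ matches
  momentum (p = mv): kg·m/s  ✗
  pressure (P = F/A): kg/(m·s²)  ✗
  wavelength (λ = v/f): m  ✗

Only gravitational potential energy has units kg·m²/s².

Answer: gravitational potential energy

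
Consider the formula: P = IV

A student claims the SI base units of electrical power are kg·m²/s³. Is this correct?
Units of each symbol in P = IV:
  I (current): A
  V (voltage, in volts): kg·m²/(s³·A)

Multiplying the contributions: [A] · [kg·m²/(s³·A)]
Adding exponents of each base unit: kg: 1, m: 2, s: -3
SI base units of electrical power: kg·m²/s³

The claimed units kg·m²/s³ match the derived units, so the claim is correct.

Answer: Yes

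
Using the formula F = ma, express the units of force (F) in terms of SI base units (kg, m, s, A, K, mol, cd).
Units of each symbol in F = ma:
  m (mass): kg
  a (acceleration): m/s²

Multiplying the contributions: [kg] · [m/s²]
Adding exponents of each base unit: kg: 1, m: 1, s: -2
SI base units of force: kg·m/s²

Answer: kg·m/s²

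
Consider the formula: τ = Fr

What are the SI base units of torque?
Units of each symbol in τ = Fr:
  F (force): kg·m/s²
  r (lever arm): m

Multiplying the contributions: [kg·m/s²] · [m]
Adding exponents of each base unit: kg: 1, m: 2, s: -2
SI base units of torque: kg·m²/s²

Answer: kg·m²/s²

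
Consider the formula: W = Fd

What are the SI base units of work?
Units of each symbol in W = Fd:
  F (force): kg·m/s²
  d (displacement): m

Multiplying the contributions: [kg·m/s²] · [m]
Adding exponents of each base unit: kg: 1, m: 2, s: -2
SI base units of work: kg·m²/s²

Answer: kg·m²/s²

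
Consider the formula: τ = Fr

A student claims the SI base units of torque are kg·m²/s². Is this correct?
Units of each symbol in τ = Fr:
  F (force): kg·m/s²
  r (lever arm): m

Multiplying the contributions: [kg·m/s²] · [m]
Adding exponents of each base unit: kg: 1, m: 2, s: -2
SI base units of torque: kg·m²/s²

The claimed units kg·m²/s² match the derived units, so the claim is correct.

Answer: Yes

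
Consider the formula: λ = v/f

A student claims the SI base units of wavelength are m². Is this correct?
Units of each symbol in λ = v/f:
  v (wave speed): m/s
  f (frequency): 1/s  → in the denominator, contributes s

Multiplying the contributions: [m/s] · [s]
Adding exponents of each base unit: m: 1
SI base units of wavelength: m

The claimed units m² (exponents m: 2) do not match the derived units m (exponents m: 1), so the claim is incorrect.

Answer: No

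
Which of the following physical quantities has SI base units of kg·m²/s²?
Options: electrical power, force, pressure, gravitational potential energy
Checking the SI base units of each option:
  electrical power (P = IV): kg·m²/s³  ✗
  force (F = ma): kg·m/s²  ✗
  pressure (P = F/A): kg/(m·s²)  ✗
  gravitational potential energy (U = -GMm/r): kg·m²/s²  ✓ matches

Only gravitational potential energy has units kg·m²/s².

Answer: gravitational potential energy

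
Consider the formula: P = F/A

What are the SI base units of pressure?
Units of each symbol in P = F/A:
  F (force): kg·m/s²
  A (area): m²  → in the denominator, contributes 1/m²

Multiplying the contributions: [kg·m/s²] · [1/m²]
Adding exponents of each base unit: kg: 1, m: -1, s: -2
SI base units of pressure: kg/(m·s²)

Answer: kg/(m·s²)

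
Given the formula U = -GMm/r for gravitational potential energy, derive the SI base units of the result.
Units of each symbol in U = -GMm/r:
  G (gravitational constant): m³/(kg·s²)
  M (mass): kg
  m (mass): kg
  r (distance): m  → in the denominator, contributes 1/m
  The minus sign does not affect the units.

Multiplying the contributions: [m³/(kg·s²)] · [kg] · [kg] · [1/m]
Adding exponents of each base unit: kg: 1, m: 2, s: -2
SI base units of gravitational potential energy: kg·m²/s²

Answer: kg·m²/s²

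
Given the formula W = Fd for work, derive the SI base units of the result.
Units of each symbol in W = Fd:
  F (force): kg·m/s²
  d (displacement): m

Multiplying the contributions: [kg·m/s²] · [m]
Adding exponents of each base unit: kg: 1, m: 2, s: -2
SI base units of work: kg·m²/s²

Answer: kg·m²/s²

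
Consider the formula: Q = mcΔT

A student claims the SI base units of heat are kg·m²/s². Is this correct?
Units of each symbol in Q = mcΔT:
  m (mass): kg
  c (specific heat capacity, in J/(kg·K)): m²/(s²·K)
  ΔT (temperature change): K

Multiplying the contributions: [kg] · [m²/(s²·K)] · [K]
Adding exponents of each base unit: kg: 1, m: 2, s: -2
SI base units of heat: kg·m²/s²

The claimed units kg·m²/s² match the derived units, so the claim is correct.

Answer: Yes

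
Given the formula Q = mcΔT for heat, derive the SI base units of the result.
Units of each symbol in Q = mcΔT:
  m (mass): kg
  c (specific heat capacity, in J/(kg·K)): m²/(s²·K)
  ΔT (temperature change): K

Multiplying the contributions: [kg] · [m²/(s²·K)] · [K]
Adding exponents of each base unit: kg: 1, m: 2, s: -2
SI base units of heat: kg·m²/s²

Answer: kg·m²/s²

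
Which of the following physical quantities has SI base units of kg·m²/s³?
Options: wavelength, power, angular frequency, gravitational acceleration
Checking the SI base units of each option:
  wavelength (λ = v/f): m  ✗
  power (P = W/t): kg·m²/s³  ✓ matches
  angular frequency (ω = 2πf): 1/s  ✗
  gravitational acceleration (g = GM/r²): m/s²  ✗

Only power has units kg·m²/s³.

Answer: power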